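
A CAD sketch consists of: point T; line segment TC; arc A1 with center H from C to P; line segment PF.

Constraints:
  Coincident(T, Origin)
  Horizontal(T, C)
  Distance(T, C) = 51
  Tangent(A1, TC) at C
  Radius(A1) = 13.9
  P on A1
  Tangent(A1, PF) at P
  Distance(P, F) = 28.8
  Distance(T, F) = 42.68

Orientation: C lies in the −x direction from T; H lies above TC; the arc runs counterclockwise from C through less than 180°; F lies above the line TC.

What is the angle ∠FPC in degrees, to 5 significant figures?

147.83°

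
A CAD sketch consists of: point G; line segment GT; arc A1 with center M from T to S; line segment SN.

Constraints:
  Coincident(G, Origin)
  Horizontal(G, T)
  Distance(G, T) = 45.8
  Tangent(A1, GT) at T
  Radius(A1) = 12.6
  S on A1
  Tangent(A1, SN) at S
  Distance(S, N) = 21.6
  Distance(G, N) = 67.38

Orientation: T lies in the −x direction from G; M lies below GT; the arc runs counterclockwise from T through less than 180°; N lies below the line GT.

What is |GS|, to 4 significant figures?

59.80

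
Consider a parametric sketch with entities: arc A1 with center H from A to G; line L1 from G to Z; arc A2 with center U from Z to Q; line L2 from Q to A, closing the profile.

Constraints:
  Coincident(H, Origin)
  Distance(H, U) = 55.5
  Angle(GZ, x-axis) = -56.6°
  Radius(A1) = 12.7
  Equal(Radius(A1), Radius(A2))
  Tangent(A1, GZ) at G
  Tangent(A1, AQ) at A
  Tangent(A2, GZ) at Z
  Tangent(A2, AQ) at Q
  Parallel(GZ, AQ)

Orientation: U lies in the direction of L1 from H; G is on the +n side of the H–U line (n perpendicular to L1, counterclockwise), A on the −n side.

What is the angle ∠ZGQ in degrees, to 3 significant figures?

24.6°

The slot axis is L1's direction at -56.6°, so u = (cos -56.6°, sin -56.6°) = (0.550, -0.835) and n = (−sin -56.6°, cos -56.6°) = (0.835, 0.550). H is at the origin and U lies 55.5 along u from H, so U = 55.5·u = (30.6, -46.3). Tangency of A1 to both parallel lines with radius 12.7 puts G and A at H ± 12.7·n: G = (10.6, 6.99), A = (-10.6, -6.99). Equal radii place Z and Q the same way about U: Z = U + 12.7·n = (41.2, -39.3), Q = U − 12.7·n = (19.9, -53.3). Then cos ∠ZGQ = GZ·GQ / (|GZ||GQ|), giving 24.6°.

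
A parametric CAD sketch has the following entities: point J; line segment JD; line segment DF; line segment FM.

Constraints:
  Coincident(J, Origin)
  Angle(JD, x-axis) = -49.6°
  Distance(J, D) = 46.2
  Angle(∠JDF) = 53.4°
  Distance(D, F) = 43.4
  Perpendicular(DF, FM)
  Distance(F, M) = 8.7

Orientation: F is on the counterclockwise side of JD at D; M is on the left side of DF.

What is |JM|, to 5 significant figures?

32.517

∠JDF = 53.4°, so DF runs at -49.6° + (180° − 53.4°) = 77.000° from the x-axis; with |DF| = 43.4, F = D + 43.4·(cos 77.000°, sin 77.000°) = (39.706, 7.1046). DF is perpendicular to FM; with |FM| = 8.7 on the left of DF, M = F + 8.7·(-0.97437, 0.22495) = (31.229, 9.0617). Then |JM| = |M − J| = 32.517.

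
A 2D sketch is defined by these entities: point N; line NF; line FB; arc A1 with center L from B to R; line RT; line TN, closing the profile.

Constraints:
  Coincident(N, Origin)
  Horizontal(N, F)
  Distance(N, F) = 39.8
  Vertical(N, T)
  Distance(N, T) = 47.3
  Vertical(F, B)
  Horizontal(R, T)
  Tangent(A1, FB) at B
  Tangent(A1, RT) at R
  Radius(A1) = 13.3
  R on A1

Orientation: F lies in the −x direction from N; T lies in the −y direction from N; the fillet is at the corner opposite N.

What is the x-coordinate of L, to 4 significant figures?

-26.50

NT is vertical with |NT| = 47.3 and T on the −y side, so T = (0.000, -47.30). The virtual corner opposite N is at (-39.80, -47.30). A1 meets FB tangentially, so LB is at right angles to FB and since A1 is tangent to RT there, LR ⟂ RT, with radius 13.3, so the center L sits 13.3 in from both sides at L = (-26.50, -34.00). So L.x = -26.50.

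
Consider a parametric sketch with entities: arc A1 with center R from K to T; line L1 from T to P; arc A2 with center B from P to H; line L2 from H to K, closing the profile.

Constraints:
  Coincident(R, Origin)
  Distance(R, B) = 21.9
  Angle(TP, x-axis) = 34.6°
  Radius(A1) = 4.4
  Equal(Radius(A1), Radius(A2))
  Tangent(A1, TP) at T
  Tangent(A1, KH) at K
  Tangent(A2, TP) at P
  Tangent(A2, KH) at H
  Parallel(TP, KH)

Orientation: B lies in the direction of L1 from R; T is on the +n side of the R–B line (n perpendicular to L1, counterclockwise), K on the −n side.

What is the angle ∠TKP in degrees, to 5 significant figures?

68.108°

The slot axis is L1's direction at 34.6°, so u = (cos 34.6°, sin 34.6°) = (0.82314, 0.56784) and n = (−sin 34.6°, cos 34.6°) = (-0.56784, 0.82314). R is at the origin and B lies 21.9 along u from R, so B = 21.9·u = (18.027, 12.436). Tangency of A1 to both parallel lines with radius 4.4 puts T and K at R ± 4.4·n: T = (-2.4985, 3.6218), K = (2.4985, -3.6218). Equal radii place P and H the same way about B: P = B + 4.4·n = (15.528, 16.058), H = B − 4.4·n = (20.525, 8.8140). Then cos ∠TKP = KT·KP / (|KT||KP|), giving 68.108°.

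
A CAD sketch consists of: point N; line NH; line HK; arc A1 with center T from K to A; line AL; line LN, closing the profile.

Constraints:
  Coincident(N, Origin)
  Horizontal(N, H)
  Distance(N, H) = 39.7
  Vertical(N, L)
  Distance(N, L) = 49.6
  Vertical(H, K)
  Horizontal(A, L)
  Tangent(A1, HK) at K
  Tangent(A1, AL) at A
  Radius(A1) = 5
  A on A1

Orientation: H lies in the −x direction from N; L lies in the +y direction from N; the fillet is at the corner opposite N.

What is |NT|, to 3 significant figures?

56.5

N is at the origin; N and H share the same y with |NH| = 39.7 and H on the −x side, so H = (-39.7, 0.00). NL is vertical with |NL| = 49.6 and L on the +y side, so L = (0.00, 49.6). The virtual corner opposite N is at (-39.7, 49.6). Tangency of A1 to HK means the radius TK is perpendicular to HK and since A1 is tangent to AL there, TA ⟂ AL, with radius 5.0, so the center T sits 5.0 in from both sides at T = (-34.7, 44.6). Then |NT| = |T − N| = 56.5.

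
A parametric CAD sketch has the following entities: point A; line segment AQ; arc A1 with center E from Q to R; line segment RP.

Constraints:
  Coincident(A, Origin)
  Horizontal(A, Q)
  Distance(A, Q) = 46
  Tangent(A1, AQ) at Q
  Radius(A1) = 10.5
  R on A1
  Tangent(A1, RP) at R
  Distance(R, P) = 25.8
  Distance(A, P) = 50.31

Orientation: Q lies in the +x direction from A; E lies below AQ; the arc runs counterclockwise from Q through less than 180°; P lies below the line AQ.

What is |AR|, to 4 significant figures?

36.97

A is at the origin; A and Q share the same y with |AQ| = 46.0 and Q on the +x side, so Q = (46.00, 0.000). A1 meets AQ tangentially, so EQ is at right angles to AQ, so E = Q + (0, -10.5) = (46.00, -10.50). Since ER ⟂ RP (tangency), |EP| = √(10.5² + 25.8²) = 27.85 regardless of where R sits on A1. So P lies on both circle(A, 50.31) and circle(E, 27.85); the below-AQ intersection is P = (35.04, -36.11). R is the foot of the tangent from P: R = (35.50, -10.31).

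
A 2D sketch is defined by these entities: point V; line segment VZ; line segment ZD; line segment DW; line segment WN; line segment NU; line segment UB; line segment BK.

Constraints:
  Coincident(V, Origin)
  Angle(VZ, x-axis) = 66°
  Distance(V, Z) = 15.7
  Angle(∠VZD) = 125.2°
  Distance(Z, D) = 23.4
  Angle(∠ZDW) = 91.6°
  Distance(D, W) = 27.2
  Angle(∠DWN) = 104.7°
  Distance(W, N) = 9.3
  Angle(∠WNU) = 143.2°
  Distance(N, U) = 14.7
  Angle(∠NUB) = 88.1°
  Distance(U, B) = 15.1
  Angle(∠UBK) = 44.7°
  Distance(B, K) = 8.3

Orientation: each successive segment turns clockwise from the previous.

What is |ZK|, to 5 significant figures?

21.094

∠NUB = 88.1° gives UB at 78.800° from the x-axis; with |UB| = 15.1, B = (15.543, 5.2574). ∠UBK = 44.7° gives BK at -56.500° from the x-axis; with |BK| = 8.3, K = (20.124, -1.6638). Then |ZK| = |K − Z| = 21.094.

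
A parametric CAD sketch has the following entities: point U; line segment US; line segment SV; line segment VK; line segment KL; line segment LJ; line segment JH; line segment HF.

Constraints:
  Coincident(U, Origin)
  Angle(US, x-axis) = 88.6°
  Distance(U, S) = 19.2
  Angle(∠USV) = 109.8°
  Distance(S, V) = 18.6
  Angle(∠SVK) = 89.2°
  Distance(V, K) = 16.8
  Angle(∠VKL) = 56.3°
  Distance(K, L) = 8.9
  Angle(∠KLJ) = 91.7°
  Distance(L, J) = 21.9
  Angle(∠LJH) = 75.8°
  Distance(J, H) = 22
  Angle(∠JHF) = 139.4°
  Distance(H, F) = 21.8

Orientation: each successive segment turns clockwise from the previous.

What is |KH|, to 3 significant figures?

20.9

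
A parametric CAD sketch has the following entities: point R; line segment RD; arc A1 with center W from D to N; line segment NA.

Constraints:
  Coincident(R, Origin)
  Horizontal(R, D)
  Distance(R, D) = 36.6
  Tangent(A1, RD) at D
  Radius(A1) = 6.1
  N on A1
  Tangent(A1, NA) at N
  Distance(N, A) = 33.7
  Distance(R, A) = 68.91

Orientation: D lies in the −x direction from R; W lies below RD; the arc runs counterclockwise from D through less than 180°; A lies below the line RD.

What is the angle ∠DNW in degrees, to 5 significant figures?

65.092°

Checks: ∠(WD, DR) = 90.00° ✓; |WD| = 6.100 ✓; |WN| = 6.100 ✓; ∠(WN, NA) = 90.00° ✓; |NA| = 33.70 ✓; |RA| = 68.91 ✓.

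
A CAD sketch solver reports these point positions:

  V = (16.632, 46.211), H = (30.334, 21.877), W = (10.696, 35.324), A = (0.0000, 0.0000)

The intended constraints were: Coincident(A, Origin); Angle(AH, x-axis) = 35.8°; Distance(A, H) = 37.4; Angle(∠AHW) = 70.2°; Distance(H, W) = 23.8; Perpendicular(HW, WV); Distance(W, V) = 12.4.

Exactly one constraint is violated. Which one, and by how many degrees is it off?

Perpendicular(HW, WV) — off by 5.80°.

A = (0.00, 0.00) ✓; AH at 35.80° ✓; |AH| = 37.40 ✓; ∠AHW = 70.20° ✓; |HW| = 23.80 ✓; ∠(HW, WV) = 84.20° ✗; |WV| = 12.40 ✓.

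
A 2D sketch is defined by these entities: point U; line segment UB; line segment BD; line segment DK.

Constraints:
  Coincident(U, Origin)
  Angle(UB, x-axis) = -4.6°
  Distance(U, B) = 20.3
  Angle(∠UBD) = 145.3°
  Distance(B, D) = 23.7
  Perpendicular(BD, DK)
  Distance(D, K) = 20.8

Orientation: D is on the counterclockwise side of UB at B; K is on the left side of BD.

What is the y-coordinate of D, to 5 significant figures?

10.258

U is at the origin; UB runs at -4.6° with length 20.3, so B = 20.3·(cos -4.6°, sin -4.6°) = (20.235, -1.6280). ∠UBD = 145.3°, so BD runs at -4.6° + (180° − 145.3°) = 30.100° from the x-axis; with |BD| = 23.7, D = B + 23.7·(cos 30.100°, sin 30.100°) = (40.739, 10.258). So D.y = 10.258.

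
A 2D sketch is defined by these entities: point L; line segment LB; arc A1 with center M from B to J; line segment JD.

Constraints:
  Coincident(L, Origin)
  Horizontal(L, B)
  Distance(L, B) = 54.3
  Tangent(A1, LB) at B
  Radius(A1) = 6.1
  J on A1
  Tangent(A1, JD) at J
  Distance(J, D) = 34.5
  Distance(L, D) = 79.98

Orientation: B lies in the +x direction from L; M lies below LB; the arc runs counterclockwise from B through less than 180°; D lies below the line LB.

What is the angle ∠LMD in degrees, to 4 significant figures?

124.8°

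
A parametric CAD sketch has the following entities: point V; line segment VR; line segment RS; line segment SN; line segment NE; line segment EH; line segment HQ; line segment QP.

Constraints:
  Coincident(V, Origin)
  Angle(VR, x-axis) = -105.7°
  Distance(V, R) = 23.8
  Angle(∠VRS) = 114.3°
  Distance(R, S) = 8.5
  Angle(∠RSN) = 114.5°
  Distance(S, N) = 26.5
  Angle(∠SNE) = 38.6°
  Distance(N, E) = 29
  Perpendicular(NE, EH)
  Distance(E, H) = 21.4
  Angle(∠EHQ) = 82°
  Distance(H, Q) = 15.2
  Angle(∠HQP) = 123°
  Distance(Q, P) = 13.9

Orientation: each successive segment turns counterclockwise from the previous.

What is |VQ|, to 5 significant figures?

33.142

V is at the origin; VR runs at -105.7° with length 23.8, so R = (-6.4403, -22.912). ∠VRS = 114.3° gives RS at -40.000° from the x-axis; with |RS| = 8.5, S = (0.071087, -28.376). ∠RSN = 114.5° gives SN at 25.500° from the x-axis; with |SN| = 26.5, N = (23.990, -16.967). ∠SNE = 38.6° gives NE at 166.90° from the x-axis; with |NE| = 29.0, E = (-4.2557, -10.394). The perpendicularity gives EH at right angles to NE, so EH runs at -103.10°; with |EH| = 21.4, H = (-9.1060, -31.237). ∠EHQ = 82.0° gives HQ at -5.1000° from the x-axis; with |HQ| = 15.2, Q = (6.0338, -32.589). Then |VQ| = |Q − V| = 33.142.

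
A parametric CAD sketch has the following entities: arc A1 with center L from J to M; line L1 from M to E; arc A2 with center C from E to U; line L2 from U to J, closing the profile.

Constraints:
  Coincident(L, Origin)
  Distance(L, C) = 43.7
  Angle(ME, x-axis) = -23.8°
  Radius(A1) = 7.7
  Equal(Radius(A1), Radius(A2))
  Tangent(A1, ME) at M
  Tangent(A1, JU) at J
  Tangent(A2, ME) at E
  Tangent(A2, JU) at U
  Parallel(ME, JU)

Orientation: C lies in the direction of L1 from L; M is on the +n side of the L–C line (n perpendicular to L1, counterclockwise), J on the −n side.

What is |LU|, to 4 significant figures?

44.37

Tangency of A1 to both parallel lines with radius 7.7 puts M and J at L ± 7.7·n: M = (3.107, 7.045), J = (-3.107, -7.045). Equal radii place E and U the same way about C: E = C + 7.7·n = (43.09, -10.59), U = C − 7.7·n = (36.88, -24.68). Then |LU| = |U − L| = 44.37.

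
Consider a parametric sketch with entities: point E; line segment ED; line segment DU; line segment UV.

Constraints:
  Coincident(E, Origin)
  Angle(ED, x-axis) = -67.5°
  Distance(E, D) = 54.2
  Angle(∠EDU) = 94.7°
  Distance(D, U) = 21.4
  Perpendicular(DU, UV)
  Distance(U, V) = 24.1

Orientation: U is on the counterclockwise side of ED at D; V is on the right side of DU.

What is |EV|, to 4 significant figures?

82.28

∠EDU = 94.7°, so DU runs at -67.5° + (180° − 94.7°) = 17.80° from the x-axis; with |DU| = 21.4, U = D + 21.4·(cos 17.80°, sin 17.80°) = (41.12, -43.53). DU is perpendicular to UV; with |UV| = 24.1 on the right of DU, V = U + 24.1·(0.3057, -0.9521) = (48.48, -66.48). Then |EV| = |V − E| = 82.28.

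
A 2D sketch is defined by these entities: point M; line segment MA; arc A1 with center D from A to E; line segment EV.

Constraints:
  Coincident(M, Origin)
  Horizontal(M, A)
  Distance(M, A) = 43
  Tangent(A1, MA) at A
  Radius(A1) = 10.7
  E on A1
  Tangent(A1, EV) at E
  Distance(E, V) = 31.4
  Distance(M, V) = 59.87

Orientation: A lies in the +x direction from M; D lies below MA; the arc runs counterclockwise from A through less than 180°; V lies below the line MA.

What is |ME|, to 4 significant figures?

35.34

Checks: |DE| = 10.70 ✓; ∠(DE, EV) = 90.00° ✓; |EV| = 31.40 ✓; |MV| = 59.87 ✓.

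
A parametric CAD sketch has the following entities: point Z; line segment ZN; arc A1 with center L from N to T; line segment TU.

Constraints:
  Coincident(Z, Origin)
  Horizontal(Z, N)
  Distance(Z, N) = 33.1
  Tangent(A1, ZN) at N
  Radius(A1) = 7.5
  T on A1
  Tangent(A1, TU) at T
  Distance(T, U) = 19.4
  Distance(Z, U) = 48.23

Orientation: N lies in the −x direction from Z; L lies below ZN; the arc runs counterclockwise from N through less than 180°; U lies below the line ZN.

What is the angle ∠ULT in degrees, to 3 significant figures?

68.9°

Z is at the origin; ZN is horizontal with |ZN| = 33.1 and N on the −x side, so N = (-33.1, 0.00). Tangency of A1 to ZN means the radius LN is perpendicular to ZN, so L = N + (0, -7.5) = (-33.1, -7.50). Since LT ⟂ TU (tangency), |LU| = √(7.5² + 19.4²) = 20.8 regardless of where T sits on A1. So U lies on both circle(Z, 48.23) and circle(L, 20.8); the below-ZN intersection is U = (-39.8, -27.2). T is the foot of the tangent from U: T = (-40.6, -7.79).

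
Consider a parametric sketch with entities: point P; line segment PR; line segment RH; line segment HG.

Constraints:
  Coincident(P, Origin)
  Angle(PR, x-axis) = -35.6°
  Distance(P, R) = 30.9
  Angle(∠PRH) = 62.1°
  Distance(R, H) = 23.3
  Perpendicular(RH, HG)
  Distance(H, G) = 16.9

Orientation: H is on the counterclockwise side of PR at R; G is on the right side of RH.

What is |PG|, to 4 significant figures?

45.08

P is at the origin; PR runs at -35.6° with length 30.9, so R = 30.9·(cos -35.6°, sin -35.6°) = (25.12, -17.99). ∠PRH = 62.1°, so RH runs at -35.6° + (180° − 62.1°) = 82.30° from the x-axis; with |RH| = 23.3, H = R + 23.3·(cos 82.30°, sin 82.30°) = (28.25, 5.102). The perpendicularity gives HG at right angles to RH; with |HG| = 16.9 on the right of RH, G = H + 16.9·(0.9910, -0.1340) = (44.99, 2.838). Then |PG| = |G − P| = 45.08.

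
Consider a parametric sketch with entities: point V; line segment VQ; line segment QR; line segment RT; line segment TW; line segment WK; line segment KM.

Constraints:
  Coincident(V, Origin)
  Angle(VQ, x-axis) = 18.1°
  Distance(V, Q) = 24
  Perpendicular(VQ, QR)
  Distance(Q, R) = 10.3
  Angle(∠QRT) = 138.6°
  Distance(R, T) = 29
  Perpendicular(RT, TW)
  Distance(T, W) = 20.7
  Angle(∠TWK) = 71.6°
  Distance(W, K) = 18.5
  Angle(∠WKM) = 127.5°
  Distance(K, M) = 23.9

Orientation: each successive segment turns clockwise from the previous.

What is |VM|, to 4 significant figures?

32.85

V is at the origin; VQ runs at 18.1° with length 24.0, so Q = (22.81, 7.456). The perpendicularity gives QR at right angles to VQ, so QR runs at -71.90°; with |QR| = 10.3, R = (26.01, -2.334). ∠QRT = 138.6° gives RT at -113.3° from the x-axis; with |RT| = 29.0, T = (14.54, -28.97). RT is perpendicular to TW, so TW runs at 156.7°; with |TW| = 20.7, W = (-4.470, -20.78). ∠TWK = 71.6° gives WK at 48.30° from the x-axis; with |WK| = 18.5, K = (7.836, -6.968). ∠WKM = 127.5° gives KM at -4.200° from the x-axis; with |KM| = 23.9, M = (31.67, -8.719). Then |VM| = |M − V| = 32.85.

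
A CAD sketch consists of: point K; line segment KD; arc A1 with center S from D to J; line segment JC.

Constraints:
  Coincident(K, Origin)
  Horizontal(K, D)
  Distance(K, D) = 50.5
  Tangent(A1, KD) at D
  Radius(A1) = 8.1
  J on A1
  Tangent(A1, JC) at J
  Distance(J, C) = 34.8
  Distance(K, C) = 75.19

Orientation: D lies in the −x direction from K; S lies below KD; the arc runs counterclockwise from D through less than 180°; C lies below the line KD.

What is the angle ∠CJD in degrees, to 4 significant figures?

138.3°

Checks: K = (0.00, 0.00) ✓; |SJ| = 8.100 ✓; ∠(SJ, JC) = 90.00° ✓; |JC| = 34.80 ✓; |KC| = 75.19 ✓.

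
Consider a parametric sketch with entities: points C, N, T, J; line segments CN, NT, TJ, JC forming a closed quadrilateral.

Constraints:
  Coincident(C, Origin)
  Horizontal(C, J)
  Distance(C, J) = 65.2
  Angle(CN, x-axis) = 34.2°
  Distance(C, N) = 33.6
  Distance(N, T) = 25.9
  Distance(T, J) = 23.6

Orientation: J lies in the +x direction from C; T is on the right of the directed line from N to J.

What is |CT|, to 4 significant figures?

41.88

C is at the origin; CJ is horizontal with |CJ| = 65.2 and J in +x, so J = (65.2, 0). CN runs at 34.2° with |CN| = 33.6, so N = (27.79, 18.89). T is determined by |NT| = 25.9 and |TJ| = 23.6 together: it lies at the intersection of circle(N, 25.9) and circle(J, 23.6). With |NJ| = 41.91, the foot of the radical line on NJ is 22.31 from N and the perpendicular offset is √(25.9² − 22.31²) = 13.15. Taking the right-of-NJ solution: T = (41.78, -2.910).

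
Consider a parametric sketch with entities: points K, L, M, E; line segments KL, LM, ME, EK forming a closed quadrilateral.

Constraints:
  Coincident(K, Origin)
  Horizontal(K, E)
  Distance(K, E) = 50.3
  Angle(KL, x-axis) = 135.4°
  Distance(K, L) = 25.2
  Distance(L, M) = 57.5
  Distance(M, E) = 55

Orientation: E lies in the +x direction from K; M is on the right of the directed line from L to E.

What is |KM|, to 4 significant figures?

34.79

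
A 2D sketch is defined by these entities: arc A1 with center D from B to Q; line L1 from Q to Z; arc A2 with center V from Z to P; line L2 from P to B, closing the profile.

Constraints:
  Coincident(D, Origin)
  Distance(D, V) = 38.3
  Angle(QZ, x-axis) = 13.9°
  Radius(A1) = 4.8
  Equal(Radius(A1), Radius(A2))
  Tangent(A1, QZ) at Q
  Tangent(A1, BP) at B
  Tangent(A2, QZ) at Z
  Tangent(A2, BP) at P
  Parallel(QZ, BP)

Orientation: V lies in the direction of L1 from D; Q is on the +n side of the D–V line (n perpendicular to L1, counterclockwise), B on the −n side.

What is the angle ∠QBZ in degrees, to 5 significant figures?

75.929°

The slot axis is L1's direction at 13.9°, so u = (cos 13.9°, sin 13.9°) = (0.97072, 0.24023) and n = (−sin 13.9°, cos 13.9°) = (-0.24023, 0.97072). D is at the origin and V lies 38.3 along u from D, so V = 38.3·u = (37.178, 9.2007). Tangency of A1 to both parallel lines with radius 4.8 puts Q and B at D ± 4.8·n: Q = (-1.1531, 4.6594), B = (1.1531, -4.6594). Equal radii place Z and P the same way about V: Z = V + 4.8·n = (36.025, 13.860), P = V − 4.8·n = (38.332, 4.5413). Then cos ∠QBZ = BQ·BZ / (|BQ||BZ|), giving 75.929°.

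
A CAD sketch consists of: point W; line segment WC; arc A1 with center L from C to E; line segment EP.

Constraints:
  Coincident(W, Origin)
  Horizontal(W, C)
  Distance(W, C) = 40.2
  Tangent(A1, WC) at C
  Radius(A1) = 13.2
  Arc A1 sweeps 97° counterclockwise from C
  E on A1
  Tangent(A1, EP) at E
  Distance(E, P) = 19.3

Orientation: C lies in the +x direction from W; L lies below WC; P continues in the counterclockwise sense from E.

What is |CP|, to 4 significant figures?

35.63

W is at the origin; W and C share the same y with |WC| = 40.2 and C on the +x side, so C = (40.20, 0.000). The tangent condition forces LC to be normal to WC, so L = C + (0, -13.2) = (40.20, -13.20). On A1, C sits at bearing 90° from L; a 97° counterclockwise sweep puts E at bearing 187°, so E = L + 13.2·(cos 187°, sin 187°) = (27.10, -14.81). A1 meets EP tangentially, so LE is at right angles to EP, so EP runs along (−sin 187°, cos 187°); with |EP| = 19.3, P = (29.45, -33.96). Then |CP| = |P − C| = 35.63.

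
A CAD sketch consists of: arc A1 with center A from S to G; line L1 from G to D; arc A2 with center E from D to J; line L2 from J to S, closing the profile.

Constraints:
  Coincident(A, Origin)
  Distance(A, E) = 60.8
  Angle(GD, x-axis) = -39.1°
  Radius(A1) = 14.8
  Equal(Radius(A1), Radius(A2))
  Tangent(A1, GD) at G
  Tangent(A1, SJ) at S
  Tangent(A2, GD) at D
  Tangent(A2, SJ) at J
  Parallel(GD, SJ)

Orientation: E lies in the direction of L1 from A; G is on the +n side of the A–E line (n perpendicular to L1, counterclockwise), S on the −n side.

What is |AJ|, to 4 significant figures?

62.58

Tangency of A1 to both parallel lines with radius 14.8 puts G and S at A ± 14.8·n: G = (9.334, 11.49), S = (-9.334, -11.49). Equal radii place D and J the same way about E: D = E + 14.8·n = (56.52, -26.86), J = E − 14.8·n = (37.85, -49.83). Then |AJ| = |J − A| = 62.58.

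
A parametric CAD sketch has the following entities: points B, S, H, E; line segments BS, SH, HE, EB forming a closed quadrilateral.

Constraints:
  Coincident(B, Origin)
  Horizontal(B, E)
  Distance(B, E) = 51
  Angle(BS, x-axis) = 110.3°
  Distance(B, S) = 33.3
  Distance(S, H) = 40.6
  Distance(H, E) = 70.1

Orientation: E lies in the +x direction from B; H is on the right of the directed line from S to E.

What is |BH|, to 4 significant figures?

20.52

B is at the origin; BE is horizontal with |BE| = 51.0 and E in +x, so E = (51.0, 0). BS runs at 110.3° with |BS| = 33.3, so S = (-11.55, 31.23). H is determined by |SH| = 40.6 and |HE| = 70.1 together: it lies at the intersection of circle(S, 40.6) and circle(E, 70.1). With |SE| = 69.92, the foot of the radical line on SE is 11.60 from S and the perpendicular offset is √(40.6² − 11.60²) = 38.91. Taking the right-of-SE solution: H = (-18.55, -8.761).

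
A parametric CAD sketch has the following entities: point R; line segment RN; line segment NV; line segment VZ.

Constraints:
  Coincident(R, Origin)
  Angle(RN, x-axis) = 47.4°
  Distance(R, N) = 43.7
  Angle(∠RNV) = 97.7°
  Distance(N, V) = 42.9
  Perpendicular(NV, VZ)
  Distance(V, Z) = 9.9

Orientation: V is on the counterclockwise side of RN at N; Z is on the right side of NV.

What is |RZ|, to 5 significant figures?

72.166

R is at the origin; RN runs at 47.4° with length 43.7, so N = 43.7·(cos 47.4°, sin 47.4°) = (29.579, 32.167). ∠RNV = 97.7°, so NV runs at 47.4° + (180° − 97.7°) = 129.70° from the x-axis; with |NV| = 42.9, V = N + 42.9·(cos 129.70°, sin 129.70°) = (2.1763, 65.175). NV ⟂ VZ; with |VZ| = 9.9 on the right of NV, Z = V + 9.9·(0.76940, 0.63877) = (9.7934, 71.498). Then |RZ| = |Z − R| = 72.166.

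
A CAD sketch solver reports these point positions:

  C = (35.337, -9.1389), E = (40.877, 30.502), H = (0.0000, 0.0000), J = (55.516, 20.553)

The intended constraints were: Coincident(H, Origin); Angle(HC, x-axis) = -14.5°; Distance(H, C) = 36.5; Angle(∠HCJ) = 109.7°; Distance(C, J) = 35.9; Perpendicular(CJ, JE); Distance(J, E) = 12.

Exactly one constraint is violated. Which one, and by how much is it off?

Distance(J, E) = 12 — off by 5.70.

H = (0.00, 0.00) ✓; HC at -14.50° ✓; |HC| = 36.50 ✓; ∠HCJ = 109.7° ✓; |CJ| = 35.90 ✓; ∠(CJ, JE) = 90.00° ✓; |JE| = 17.70 ✗.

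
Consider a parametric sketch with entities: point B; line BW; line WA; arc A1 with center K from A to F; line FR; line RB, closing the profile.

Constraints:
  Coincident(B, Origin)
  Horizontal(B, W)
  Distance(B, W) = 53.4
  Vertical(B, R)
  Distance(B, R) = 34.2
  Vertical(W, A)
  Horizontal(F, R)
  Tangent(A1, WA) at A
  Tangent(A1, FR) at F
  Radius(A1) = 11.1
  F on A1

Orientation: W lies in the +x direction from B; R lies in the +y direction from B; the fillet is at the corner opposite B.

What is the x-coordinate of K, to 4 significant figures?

42.30

BR is vertical with |BR| = 34.2 and R on the +y side, so R = (0.000, 34.20). The virtual corner opposite B is at (53.40, 34.20). Since A1 is tangent to WA there, KA ⟂ WA and the tangent condition forces KF to be normal to FR, with radius 11.1, so the center K sits 11.1 in from both sides at K = (42.30, 23.10). So K.x = 42.30.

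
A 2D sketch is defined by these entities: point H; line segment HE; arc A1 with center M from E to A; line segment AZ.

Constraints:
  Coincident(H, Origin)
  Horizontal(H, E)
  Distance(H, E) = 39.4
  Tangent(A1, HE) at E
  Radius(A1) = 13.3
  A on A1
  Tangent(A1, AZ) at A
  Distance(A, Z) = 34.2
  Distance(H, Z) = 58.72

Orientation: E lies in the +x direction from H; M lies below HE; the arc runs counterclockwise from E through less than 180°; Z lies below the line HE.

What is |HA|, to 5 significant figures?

30.526

H is at the origin; HE is horizontal with |HE| = 39.4 and E on the +x side, so E = (39.400, 0.0000). The tangent condition forces ME to be normal to HE, so M = E + (0, -13.3) = (39.400, -13.300). Since MA ⟂ AZ (tangency), |MZ| = √(13.3² + 34.2²) = 36.695 regardless of where A sits on A1. So Z lies on both circle(H, 58.72) and circle(M, 36.695); the below-HE intersection is Z = (31.992, -49.240). A is the foot of the tangent from Z: A = (26.286, -15.519).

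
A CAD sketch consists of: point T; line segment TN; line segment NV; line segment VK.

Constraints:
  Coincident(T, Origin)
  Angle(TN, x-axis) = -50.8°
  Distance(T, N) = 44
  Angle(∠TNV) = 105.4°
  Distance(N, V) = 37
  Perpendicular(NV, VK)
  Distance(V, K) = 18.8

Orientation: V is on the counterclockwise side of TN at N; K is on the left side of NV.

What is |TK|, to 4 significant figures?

54.11

T is at the origin; TN runs at -50.8° with length 44.0, so N = 44.0·(cos -50.8°, sin -50.8°) = (27.81, -34.10). ∠TNV = 105.4°, so NV runs at -50.8° + (180° − 105.4°) = 23.80° from the x-axis; with |NV| = 37.0, V = N + 37.0·(cos 23.80°, sin 23.80°) = (61.66, -19.17). NV is perpendicular to VK; with |VK| = 18.8 on the left of NV, K = V + 18.8·(-0.4035, 0.9150) = (54.08, -1.965). Then |TK| = |K − T| = 54.11.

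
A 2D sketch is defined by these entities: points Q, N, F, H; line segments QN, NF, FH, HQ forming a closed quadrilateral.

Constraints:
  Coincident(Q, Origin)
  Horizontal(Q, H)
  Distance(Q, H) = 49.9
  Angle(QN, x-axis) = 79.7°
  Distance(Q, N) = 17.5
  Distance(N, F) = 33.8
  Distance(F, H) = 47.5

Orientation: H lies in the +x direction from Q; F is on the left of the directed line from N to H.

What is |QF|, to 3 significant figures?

49.3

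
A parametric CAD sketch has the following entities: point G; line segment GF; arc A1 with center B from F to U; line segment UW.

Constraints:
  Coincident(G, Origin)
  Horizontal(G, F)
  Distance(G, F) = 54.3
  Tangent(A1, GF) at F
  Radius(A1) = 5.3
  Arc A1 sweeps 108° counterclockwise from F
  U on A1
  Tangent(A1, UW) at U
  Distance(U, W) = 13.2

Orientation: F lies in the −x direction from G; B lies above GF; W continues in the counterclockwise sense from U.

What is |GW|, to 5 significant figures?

56.788

G is at the origin; G and F share the same y with |GF| = 54.3 and F on the −x side, so F = (-54.300, 0.0000). A1 meets GF tangentially, so BF is at right angles to GF, so B = F + (0, 5.3) = (-54.300, 5.3000). On A1, F sits at bearing -90° from B; a 108° counterclockwise sweep puts U at bearing 18°, so U = B + 5.3·(cos 18°, sin 18°) = (-49.259, 6.9378). Since A1 is tangent to UW there, BU ⟂ UW, so UW runs along (−sin 18°, cos 18°); with |UW| = 13.2, W = (-53.338, 19.492). Then |GW| = |W − G| = 56.788.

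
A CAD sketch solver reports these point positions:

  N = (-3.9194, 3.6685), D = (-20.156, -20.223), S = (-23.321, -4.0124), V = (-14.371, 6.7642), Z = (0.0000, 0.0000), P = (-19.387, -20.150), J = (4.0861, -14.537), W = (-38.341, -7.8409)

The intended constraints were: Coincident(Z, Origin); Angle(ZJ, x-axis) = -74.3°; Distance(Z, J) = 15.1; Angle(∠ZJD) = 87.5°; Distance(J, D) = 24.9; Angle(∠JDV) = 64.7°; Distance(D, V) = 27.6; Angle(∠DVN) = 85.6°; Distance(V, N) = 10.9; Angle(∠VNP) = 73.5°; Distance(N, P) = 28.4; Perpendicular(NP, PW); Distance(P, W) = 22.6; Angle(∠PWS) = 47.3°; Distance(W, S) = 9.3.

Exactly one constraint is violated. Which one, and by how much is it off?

Distance(W, S) = 9.3 — off by 6.20.

Z = (0.00, 0.00) ✓; ZJ at -74.30° ✓; |ZJ| = 15.10 ✓; ∠ZJD = 87.50° ✓; |JD| = 24.90 ✓; ∠JDV = 64.70° ✓; |DV| = 27.60 ✓; ∠DVN = 85.60° ✓; |VN| = 10.90 ✓; ∠VNP = 73.50° ✓; |NP| = 28.40 ✓; ∠(NP, PW) = 90.00° ✓; |PW| = 22.60 ✓; ∠PWS = 47.30° ✓; |WS| = 15.50 ✗.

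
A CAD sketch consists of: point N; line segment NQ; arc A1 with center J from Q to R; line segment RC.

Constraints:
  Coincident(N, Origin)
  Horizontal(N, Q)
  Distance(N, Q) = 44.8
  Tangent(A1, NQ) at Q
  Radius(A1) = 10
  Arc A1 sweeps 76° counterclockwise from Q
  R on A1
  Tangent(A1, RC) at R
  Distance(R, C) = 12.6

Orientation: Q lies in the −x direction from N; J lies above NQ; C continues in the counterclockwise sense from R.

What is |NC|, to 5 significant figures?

37.675

N is at the origin; N and Q share the same y with |NQ| = 44.8 and Q on the −x side, so Q = (-44.800, 0.0000). The tangent condition forces JQ to be normal to NQ, so J = Q + (0, 10) = (-44.800, 10.000). On A1, Q sits at bearing -90° from J; a 76° counterclockwise sweep puts R at bearing -14°, so R = J + 10.0·(cos -14°, sin -14°) = (-35.097, 7.5808). A1 meets RC tangentially, so JR is at right angles to RC, so RC runs along (−sin -14°, cos -14°); with |RC| = 12.6, C = (-32.049, 19.807). Then |NC| = |C − N| = 37.675.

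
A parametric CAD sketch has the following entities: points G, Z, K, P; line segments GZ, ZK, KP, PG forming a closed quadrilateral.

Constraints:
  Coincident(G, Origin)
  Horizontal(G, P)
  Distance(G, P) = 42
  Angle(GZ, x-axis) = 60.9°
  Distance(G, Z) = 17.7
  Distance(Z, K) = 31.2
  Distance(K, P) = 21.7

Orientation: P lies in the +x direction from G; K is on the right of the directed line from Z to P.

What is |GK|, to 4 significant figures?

26.55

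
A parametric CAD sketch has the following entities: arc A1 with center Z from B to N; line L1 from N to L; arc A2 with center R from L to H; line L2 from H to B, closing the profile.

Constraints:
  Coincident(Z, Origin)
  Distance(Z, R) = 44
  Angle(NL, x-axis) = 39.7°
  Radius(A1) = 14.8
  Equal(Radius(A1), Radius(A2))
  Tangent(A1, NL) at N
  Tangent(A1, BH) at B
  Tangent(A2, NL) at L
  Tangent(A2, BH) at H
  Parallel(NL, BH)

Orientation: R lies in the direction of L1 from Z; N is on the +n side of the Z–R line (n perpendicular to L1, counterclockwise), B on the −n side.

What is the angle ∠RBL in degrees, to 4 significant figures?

15.34°

The slot axis is L1's direction at 39.7°, so u = (cos 39.7°, sin 39.7°) = (0.7694, 0.6388) and n = (−sin 39.7°, cos 39.7°) = (-0.6388, 0.7694). Z is at the origin and R lies 44.0 along u from Z, so R = 44.0·u = (33.85, 28.11). Tangency of A1 to both parallel lines with radius 14.8 puts N and B at Z ± 14.8·n: N = (-9.454, 11.39), B = (9.454, -11.39). Equal radii place L and H the same way about R: L = R + 14.8·n = (24.40, 39.49), H = R − 14.8·n = (43.31, 16.72). Then cos ∠RBL = BR·BL / (|BR||BL|), giving 15.34°.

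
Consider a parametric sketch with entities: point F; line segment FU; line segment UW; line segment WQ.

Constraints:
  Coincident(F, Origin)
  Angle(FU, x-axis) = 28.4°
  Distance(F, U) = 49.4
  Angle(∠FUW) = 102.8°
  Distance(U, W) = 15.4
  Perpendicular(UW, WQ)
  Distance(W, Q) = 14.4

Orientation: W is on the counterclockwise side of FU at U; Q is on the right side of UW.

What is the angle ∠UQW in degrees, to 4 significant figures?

46.92°

F is at the origin; FU runs at 28.4° with length 49.4, so U = 49.4·(cos 28.4°, sin 28.4°) = (43.45, 23.50). ∠FUW = 102.8°, so UW runs at 28.4° + (180° − 102.8°) = 105.6° from the x-axis; with |UW| = 15.4, W = U + 15.4·(cos 105.6°, sin 105.6°) = (39.31, 38.33). UW is perpendicular to WQ; with |WQ| = 14.4 on the right of UW, Q = W + 14.4·(0.9632, 0.2689) = (53.18, 42.20). Then cos ∠UQW = QU·QW / (|QU||QW|), giving 46.92°.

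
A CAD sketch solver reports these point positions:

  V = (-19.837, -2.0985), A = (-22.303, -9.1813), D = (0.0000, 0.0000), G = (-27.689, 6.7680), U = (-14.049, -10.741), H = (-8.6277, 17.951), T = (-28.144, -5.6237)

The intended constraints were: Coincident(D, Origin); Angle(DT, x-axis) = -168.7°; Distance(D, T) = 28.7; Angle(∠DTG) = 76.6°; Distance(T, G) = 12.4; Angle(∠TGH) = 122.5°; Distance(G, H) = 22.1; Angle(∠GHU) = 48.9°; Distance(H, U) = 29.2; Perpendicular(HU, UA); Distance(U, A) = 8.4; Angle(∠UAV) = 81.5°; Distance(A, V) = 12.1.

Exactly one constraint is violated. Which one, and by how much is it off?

Distance(A, V) = 12.1 — off by 4.60.

D = (0.00, 0.00) ✓; DT at -168.7° ✓; |DT| = 28.70 ✓; ∠DTG = 76.60° ✓; |TG| = 12.40 ✓; ∠TGH = 122.5° ✓; |GH| = 22.10 ✓; ∠GHU = 48.90° ✓; |HU| = 29.20 ✓; ∠(HU, UA) = 90.00° ✓; |UA| = 8.400 ✓; ∠UAV = 81.50° ✓; |AV| = 7.500 ✗.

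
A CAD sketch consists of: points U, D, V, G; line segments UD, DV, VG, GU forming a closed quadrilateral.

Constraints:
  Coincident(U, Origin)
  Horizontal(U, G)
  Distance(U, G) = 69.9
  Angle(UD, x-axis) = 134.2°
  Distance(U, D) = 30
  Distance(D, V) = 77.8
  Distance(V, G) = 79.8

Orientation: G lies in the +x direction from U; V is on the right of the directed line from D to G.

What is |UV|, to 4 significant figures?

51.29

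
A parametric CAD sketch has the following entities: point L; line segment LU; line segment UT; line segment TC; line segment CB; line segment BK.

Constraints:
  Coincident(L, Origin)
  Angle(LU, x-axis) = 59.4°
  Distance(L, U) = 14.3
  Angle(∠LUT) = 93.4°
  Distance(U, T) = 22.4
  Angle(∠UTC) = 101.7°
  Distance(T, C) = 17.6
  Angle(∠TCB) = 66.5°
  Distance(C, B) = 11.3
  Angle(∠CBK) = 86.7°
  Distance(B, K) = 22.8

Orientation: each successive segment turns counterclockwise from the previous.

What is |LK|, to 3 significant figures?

30.4

∠TCB = 66.5° gives CB at -22.2° from the x-axis; with |CB| = 11.3, B = (-13.4, 8.27). ∠CBK = 86.7° gives BK at 71.1° from the x-axis; with |BK| = 22.8, K = (-6.04, 29.8). Then |LK| = |K − L| = 30.4.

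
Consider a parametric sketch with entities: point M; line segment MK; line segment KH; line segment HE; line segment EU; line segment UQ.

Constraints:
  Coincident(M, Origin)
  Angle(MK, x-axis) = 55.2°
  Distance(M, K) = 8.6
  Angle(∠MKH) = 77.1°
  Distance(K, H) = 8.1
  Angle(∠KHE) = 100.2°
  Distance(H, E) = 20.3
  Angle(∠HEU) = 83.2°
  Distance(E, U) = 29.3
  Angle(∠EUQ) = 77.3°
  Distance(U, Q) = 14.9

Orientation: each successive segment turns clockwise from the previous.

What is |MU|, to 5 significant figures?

23.601

M is at the origin; MK runs at 55.2° with length 8.6, so K = (4.9081, 7.0619). ∠MKH = 77.1° gives KH at -47.700° from the x-axis; with |KH| = 8.1, H = (10.360, 1.0709). ∠KHE = 100.2° gives HE at -127.50° from the x-axis; with |HE| = 20.3, E = (-1.9983, -15.034). ∠HEU = 83.2° gives EU at 135.70° from the x-axis; with |EU| = 29.3, U = (-22.968, 5.4294). Then |MU| = |U − M| = 23.601.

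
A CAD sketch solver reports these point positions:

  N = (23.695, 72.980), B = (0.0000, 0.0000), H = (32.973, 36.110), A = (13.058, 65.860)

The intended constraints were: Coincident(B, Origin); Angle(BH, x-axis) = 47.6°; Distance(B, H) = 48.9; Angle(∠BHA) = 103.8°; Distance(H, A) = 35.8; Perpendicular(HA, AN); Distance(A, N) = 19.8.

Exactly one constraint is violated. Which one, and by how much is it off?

Distance(A, N) = 19.8 — off by 7.00.

B = (0.00, 0.00) ✓; BH at 47.60° ✓; |BH| = 48.90 ✓; ∠BHA = 103.8° ✓; |HA| = 35.80 ✓; ∠(HA, AN) = 90.00° ✓; |AN| = 12.80 ✗.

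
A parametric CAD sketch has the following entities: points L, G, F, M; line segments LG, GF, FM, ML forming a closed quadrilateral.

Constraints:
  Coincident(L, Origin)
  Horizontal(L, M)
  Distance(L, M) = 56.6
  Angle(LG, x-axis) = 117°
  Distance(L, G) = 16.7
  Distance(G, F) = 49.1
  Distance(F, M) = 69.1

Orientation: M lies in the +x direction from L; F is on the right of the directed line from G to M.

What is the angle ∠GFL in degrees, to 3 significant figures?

10.7°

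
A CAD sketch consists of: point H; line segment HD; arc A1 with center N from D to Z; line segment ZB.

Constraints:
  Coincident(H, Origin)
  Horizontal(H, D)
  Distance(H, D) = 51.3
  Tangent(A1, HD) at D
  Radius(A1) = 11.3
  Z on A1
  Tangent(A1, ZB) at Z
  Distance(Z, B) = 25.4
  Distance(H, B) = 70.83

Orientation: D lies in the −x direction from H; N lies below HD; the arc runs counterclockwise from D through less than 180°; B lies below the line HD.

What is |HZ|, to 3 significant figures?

63.8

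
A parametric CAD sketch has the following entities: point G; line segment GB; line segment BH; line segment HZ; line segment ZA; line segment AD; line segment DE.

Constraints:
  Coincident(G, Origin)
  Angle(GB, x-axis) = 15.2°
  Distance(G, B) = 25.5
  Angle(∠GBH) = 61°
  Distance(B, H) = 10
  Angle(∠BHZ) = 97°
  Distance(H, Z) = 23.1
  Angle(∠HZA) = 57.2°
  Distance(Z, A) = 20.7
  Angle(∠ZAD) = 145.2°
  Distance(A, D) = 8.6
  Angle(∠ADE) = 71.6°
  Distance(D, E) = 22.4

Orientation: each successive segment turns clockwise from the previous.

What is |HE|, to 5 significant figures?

2.9009

G is at the origin; GB runs at 15.2° with length 25.5, so B = (24.608, 6.6858). ∠GBH = 61.0° gives BH at -103.80° from the x-axis; with |BH| = 10.0, H = (22.223, -3.0255). ∠BHZ = 97.0° gives HZ at 173.20° from the x-axis; with |HZ| = 23.1, Z = (-0.71492, -0.29039). ∠HZA = 57.2° gives ZA at 50.400° from the x-axis; with |ZA| = 20.7, A = (12.480, 15.659). ∠ZAD = 145.2° gives AD at 15.600° from the x-axis; with |AD| = 8.6, D = (20.763, 17.972). ∠ADE = 71.6° gives DE at -92.800° from the x-axis; with |DE| = 22.4, E = (19.669, -4.4013). Then |HE| = |E − H| = 2.9009.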